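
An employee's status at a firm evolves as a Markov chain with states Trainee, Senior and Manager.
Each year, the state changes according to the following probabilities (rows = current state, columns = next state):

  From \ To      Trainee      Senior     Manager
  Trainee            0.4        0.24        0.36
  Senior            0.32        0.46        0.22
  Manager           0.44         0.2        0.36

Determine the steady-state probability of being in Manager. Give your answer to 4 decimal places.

0.3192

Let the stationary distribution be π with π = πP and π_1 + π_2 + π_3 = 1.
π_1 = 0.4·π_1 + 0.32·π_2 + 0.44·π_3
π_2 = 0.24·π_1 + 0.46·π_2 + 0.2·π_3
Solving with the normalization constraint gives π = (0.3895, 0.2913, 0.3192).
So the stationary probability of Manager is 0.3192.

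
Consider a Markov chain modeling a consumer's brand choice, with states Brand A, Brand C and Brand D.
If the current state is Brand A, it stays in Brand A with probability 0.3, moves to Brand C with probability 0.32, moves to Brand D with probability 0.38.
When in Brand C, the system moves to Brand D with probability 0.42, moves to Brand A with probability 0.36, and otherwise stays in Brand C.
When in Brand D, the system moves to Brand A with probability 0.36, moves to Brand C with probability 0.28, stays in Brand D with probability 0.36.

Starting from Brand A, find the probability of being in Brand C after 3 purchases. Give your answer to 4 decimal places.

Propagate the distribution vector 3 purchases from Brand A.
After 0 purchases: (1.0000, 0.0000, 0.0000)
After 1 purchase: (0.3000, 0.3200, 0.3800)
After 2 purchases: (0.3420, 0.2728, 0.3852)
After 3 purchases: (0.3395, 0.2773, 0.3832)
P(in Brand C after 3 purchases) = 0.2773

0.2773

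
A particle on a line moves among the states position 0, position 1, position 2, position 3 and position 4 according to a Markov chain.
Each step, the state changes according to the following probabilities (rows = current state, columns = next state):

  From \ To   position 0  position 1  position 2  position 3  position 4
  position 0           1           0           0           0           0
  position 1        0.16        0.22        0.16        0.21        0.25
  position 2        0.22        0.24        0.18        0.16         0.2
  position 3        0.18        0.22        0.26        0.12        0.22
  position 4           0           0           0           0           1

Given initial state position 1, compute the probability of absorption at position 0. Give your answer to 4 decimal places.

Let h(s) be the probability of absorption at position 0 starting from transient state s. Then h(position 0) = 1 and h(position 4) = 0. By first-step analysis:
h(position 1) = 0.16·1 + 0.22·h(position 1) + 0.16·h(position 2) + 0.21·h(position 3) + 0.25·0
h(position 2) = 0.22·1 + 0.24·h(position 1) + 0.18·h(position 2) + 0.16·h(position 3) + 0.2·0
h(position 3) = 0.18·1 + 0.22·h(position 1) + 0.26·h(position 2) + 0.12·h(position 3) + 0.22·0
Solving: h(position 1) = 0.4259, h(position 2) = 0.4814, h(position 3) = 0.4532.
Starting from position 1, the probability is 0.4259.

0.4259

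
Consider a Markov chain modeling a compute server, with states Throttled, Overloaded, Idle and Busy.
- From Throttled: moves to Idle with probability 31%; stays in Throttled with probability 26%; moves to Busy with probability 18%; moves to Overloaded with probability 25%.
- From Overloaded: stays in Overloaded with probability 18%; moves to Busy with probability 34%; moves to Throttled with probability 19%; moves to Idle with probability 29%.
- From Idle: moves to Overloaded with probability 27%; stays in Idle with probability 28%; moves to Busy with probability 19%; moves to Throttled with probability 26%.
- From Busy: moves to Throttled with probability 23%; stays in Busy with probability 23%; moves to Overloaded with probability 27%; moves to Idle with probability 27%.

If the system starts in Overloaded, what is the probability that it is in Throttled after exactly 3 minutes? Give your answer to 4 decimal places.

0.2356

Propagate the distribution vector 3 minutes from Overloaded.
After 0 minutes: (0.0000, 1.0000, 0.0000, 0.0000)
After 1 minute: (0.1900, 0.1800, 0.2900, 0.3400)
After 2 minutes: (0.2372, 0.2500, 0.2841, 0.2287)
After 3 minutes: (0.2356, 0.2428, 0.2873, 0.2343)
P(in Throttled after 3 minutes) = 0.2356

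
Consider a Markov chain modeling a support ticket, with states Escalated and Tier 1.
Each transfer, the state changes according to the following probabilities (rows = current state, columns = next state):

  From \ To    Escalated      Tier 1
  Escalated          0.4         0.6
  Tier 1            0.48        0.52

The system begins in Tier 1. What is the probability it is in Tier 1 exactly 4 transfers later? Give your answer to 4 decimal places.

Propagate the distribution vector 4 transfers from Tier 1.
After 0 transfers: (0.0000, 1.0000)
After 1 transfer: (0.4800, 0.5200)
After 2 transfers: (0.4416, 0.5584)
After 3 transfers: (0.4447, 0.5553)
After 4 transfers: (0.4444, 0.5556)
P(in Tier 1 after 4 transfers) = 0.5556

0.5556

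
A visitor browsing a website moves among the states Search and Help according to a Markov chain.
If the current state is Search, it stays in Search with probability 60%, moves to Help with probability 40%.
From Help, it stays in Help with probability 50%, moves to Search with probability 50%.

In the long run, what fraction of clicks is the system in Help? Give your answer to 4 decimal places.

Let the stationary distribution be π with π = πP and π_1 + π_2 = 1.
π_1 = 0.6·π_1 + 0.5·π_2
Solving with the normalization constraint gives π = (0.5556, 0.4444).
So the stationary probability of Help is 0.4444.

0.4444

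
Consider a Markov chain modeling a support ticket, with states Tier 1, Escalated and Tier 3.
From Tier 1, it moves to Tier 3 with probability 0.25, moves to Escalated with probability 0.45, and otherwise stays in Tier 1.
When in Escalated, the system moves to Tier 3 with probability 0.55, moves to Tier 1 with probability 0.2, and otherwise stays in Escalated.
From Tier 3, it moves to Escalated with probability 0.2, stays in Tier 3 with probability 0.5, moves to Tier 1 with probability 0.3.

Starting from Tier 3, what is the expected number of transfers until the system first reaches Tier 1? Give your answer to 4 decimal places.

Let t(s) be the expected number of transfers to first reach Tier 1 from state s, with t(Tier 1) = 0. Conditioning on the first transfer:
t(Escalated) = 1 + 0.25·t(Escalated) + 0.55·t(Tier 3)
t(Tier 3) = 1 + 0.2·t(Escalated) + 0.5·t(Tier 3)
Solving: t(Escalated) = 3.9623, t(Tier 3) = 3.5849.
Expected transfers from Tier 3 to Tier 1: 3.5849.

3.5849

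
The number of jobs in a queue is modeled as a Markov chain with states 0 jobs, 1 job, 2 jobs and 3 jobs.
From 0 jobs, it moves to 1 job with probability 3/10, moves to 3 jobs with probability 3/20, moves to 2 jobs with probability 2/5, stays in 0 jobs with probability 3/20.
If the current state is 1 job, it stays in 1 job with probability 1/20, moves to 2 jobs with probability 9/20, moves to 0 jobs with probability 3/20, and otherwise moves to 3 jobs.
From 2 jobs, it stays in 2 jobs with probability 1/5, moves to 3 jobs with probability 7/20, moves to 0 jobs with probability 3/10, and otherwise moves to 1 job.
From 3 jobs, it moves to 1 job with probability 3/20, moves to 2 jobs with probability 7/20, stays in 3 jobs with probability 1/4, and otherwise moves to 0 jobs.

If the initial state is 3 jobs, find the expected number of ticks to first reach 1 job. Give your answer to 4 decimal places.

5.3695

Let t(s) be the expected number of ticks to first reach 1 job from state s, with t(1 job) = 0. Conditioning on the first tick:
t(0 jobs) = 1 + 0.15·t(0 jobs) + 0.4·t(2 jobs) + 0.15·t(3 jobs)
t(2 jobs) = 1 + 0.3·t(0 jobs) + 0.2·t(2 jobs) + 0.35·t(3 jobs)
t(3 jobs) = 1 + 0.25·t(0 jobs) + 0.35·t(2 jobs) + 0.25·t(3 jobs)
Solving: t(0 jobs) = 4.6358, t(2 jobs) = 5.3376, t(3 jobs) = 5.3695.
Expected ticks from 3 jobs to 1 job: 5.3695.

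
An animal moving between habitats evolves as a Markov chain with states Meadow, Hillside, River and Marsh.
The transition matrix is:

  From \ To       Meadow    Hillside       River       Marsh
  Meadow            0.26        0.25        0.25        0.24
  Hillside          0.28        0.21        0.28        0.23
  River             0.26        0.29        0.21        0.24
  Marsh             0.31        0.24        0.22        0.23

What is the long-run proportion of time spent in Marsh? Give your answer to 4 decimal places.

Let the stationary distribution be π with π = πP and π_1 + π_2 + π_3 + π_4 = 1.
π_1 = 0.26·π_1 + 0.28·π_2 + 0.26·π_3 + 0.31·π_4
π_2 = 0.25·π_1 + 0.21·π_2 + 0.29·π_3 + 0.24·π_4
π_3 = 0.25·π_1 + 0.28·π_2 + 0.21·π_3 + 0.22·π_4
Solving with the normalization constraint gives π = (0.2767, 0.2474, 0.2407, 0.2352).
So the stationary probability of Marsh is 0.2352.

0.2352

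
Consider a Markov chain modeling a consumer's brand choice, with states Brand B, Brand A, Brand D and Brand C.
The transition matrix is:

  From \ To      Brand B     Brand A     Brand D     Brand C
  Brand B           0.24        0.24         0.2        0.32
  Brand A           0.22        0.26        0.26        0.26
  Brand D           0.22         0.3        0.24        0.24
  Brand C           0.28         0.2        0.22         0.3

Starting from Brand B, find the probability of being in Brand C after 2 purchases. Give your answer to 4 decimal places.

0.2832

Propagate the distribution vector 2 purchases from Brand B.
After 0 purchases: (1.0000, 0.0000, 0.0000, 0.0000)
After 1 purchase: (0.2400, 0.2400, 0.2000, 0.3200)
After 2 purchases: (0.2440, 0.2440, 0.2288, 0.2832)
P(in Brand C after 2 purchases) = 0.2832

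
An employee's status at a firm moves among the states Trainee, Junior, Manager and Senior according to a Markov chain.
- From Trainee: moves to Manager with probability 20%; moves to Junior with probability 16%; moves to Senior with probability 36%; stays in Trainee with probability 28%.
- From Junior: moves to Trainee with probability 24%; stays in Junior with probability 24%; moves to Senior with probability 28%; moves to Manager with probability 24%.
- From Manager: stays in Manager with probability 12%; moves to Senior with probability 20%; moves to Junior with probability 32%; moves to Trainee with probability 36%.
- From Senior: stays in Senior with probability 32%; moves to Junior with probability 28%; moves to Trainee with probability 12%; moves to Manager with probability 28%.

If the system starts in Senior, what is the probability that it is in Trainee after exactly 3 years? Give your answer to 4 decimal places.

0.2417

Propagate the distribution vector 3 years from Senior.
After 0 years: (0.0000, 0.0000, 0.0000, 1.0000)
After 1 year: (0.1200, 0.2800, 0.2800, 0.3200)
After 2 years: (0.2400, 0.2656, 0.2144, 0.2800)
After 3 years: (0.2417, 0.2492, 0.2159, 0.2932)
P(in Trainee after 3 years) = 0.2417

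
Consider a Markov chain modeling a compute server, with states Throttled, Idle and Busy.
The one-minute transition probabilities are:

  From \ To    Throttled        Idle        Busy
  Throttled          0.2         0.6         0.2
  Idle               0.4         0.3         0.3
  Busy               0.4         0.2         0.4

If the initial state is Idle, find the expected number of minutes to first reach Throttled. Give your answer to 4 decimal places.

2.5000

Let t(s) be the expected number of minutes to first reach Throttled from state s, with t(Throttled) = 0. Conditioning on the first minute:
t(Idle) = 1 + 0.3·t(Idle) + 0.3·t(Busy)
t(Busy) = 1 + 0.2·t(Idle) + 0.4·t(Busy)
Solving: t(Idle) = 2.5000, t(Busy) = 2.5000.
Expected minutes from Idle to Throttled: 2.5000.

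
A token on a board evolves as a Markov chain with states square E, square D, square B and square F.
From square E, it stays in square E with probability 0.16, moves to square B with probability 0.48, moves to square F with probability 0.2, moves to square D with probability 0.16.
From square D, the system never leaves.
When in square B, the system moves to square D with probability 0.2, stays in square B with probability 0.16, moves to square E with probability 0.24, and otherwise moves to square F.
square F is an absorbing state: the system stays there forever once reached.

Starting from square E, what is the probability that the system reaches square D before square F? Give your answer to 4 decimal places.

Let h(s) be the probability of absorption at square D starting from transient state s. Then h(square D) = 1 and h(square F) = 0. By first-step analysis:
h(square E) = 0.16·h(square E) + 0.16·1 + 0.48·h(square B) + 0.2·0
h(square B) = 0.24·h(square E) + 0.2·1 + 0.16·h(square B) + 0.4·0
Solving: h(square E) = 0.3902, h(square B) = 0.3496.
Starting from square E, the probability is 0.3902.

0.3902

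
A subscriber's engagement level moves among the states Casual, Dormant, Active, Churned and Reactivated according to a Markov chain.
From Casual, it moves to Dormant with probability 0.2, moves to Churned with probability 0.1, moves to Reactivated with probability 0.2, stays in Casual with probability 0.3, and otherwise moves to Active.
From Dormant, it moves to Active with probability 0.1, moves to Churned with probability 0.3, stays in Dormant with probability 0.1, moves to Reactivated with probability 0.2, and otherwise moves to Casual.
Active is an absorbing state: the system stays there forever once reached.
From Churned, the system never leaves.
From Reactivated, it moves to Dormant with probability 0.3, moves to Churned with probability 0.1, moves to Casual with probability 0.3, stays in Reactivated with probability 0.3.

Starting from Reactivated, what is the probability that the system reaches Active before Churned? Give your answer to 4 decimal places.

0.3626

Let h(s) be the probability of absorption at Active starting from transient state s. Then h(Active) = 1 and h(Churned) = 0. By first-step analysis:
h(Casual) = 0.3·h(Casual) + 0.2·h(Dormant) + 0.2·1 + 0.1·0 + 0.2·h(Reactivated)
h(Dormant) = 0.3·h(Casual) + 0.1·h(Dormant) + 0.1·1 + 0.3·0 + 0.2·h(Reactivated)
h(Reactivated) = 0.3·h(Casual) + 0.3·h(Dormant) + 0.1·0 + 0.3·h(Reactivated)
Solving: h(Casual) = 0.4908, h(Dormant) = 0.3553, h(Reactivated) = 0.3626.
Starting from Reactivated, the probability is 0.3626.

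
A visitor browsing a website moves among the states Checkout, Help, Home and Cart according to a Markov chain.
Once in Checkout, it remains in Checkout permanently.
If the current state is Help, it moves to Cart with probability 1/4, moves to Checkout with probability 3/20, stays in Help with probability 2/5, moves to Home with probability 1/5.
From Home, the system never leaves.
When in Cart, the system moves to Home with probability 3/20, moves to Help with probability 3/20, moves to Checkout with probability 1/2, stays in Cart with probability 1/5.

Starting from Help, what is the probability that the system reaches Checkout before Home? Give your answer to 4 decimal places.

Let h(s) be the probability of absorption at Checkout starting from transient state s. Then h(Checkout) = 1 and h(Home) = 0. By first-step analysis:
h(Help) = 0.15·1 + 0.4·h(Help) + 0.2·0 + 0.25·h(Cart)
h(Cart) = 0.5·1 + 0.15·h(Help) + 0.15·0 + 0.2·h(Cart)
Solving: h(Help) = 0.5537, h(Cart) = 0.7288.
Starting from Help, the probability is 0.5537.

0.5537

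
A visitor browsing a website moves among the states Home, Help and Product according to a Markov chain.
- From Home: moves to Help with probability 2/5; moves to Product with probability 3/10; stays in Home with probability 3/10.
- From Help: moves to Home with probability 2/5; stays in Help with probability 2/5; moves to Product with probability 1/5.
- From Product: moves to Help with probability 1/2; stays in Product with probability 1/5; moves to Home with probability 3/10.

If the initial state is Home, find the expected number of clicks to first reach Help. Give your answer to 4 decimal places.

2.3404

Let t(s) be the expected number of clicks to first reach Help from state s, with t(Help) = 0. Conditioning on the first click:
t(Home) = 1 + 0.3·t(Home) + 0.3·t(Product)
t(Product) = 1 + 0.3·t(Home) + 0.2·t(Product)
Solving: t(Home) = 2.3404, t(Product) = 2.1277.
Expected clicks from Home to Help: 2.3404.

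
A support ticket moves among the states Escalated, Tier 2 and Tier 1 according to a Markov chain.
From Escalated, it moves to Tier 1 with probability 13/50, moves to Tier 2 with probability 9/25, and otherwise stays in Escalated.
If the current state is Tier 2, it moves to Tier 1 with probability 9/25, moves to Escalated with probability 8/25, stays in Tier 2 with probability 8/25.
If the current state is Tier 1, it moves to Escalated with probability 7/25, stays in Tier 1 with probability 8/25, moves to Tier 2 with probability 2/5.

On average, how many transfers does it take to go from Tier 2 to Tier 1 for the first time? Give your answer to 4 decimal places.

Let t(s) be the expected number of transfers to first reach Tier 1 from state s, with t(Tier 1) = 0. Conditioning on the first transfer:
t(Escalated) = 1 + 0.38·t(Escalated) + 0.36·t(Tier 2)
t(Tier 2) = 1 + 0.32·t(Escalated) + 0.32·t(Tier 2)
Solving: t(Escalated) = 3.3943, t(Tier 2) = 3.0679.
Expected transfers from Tier 2 to Tier 1: 3.0679.

3.0679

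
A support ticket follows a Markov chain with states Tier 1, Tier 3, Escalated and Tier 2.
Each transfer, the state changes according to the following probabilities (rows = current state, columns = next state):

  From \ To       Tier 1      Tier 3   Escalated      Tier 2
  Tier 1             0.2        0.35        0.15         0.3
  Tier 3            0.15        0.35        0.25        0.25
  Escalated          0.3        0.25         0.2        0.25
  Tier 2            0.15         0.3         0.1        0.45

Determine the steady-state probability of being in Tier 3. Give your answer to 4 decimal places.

Let the stationary distribution be π with π = πP and π_1 + π_2 + π_3 + π_4 = 1.
π_1 = 0.2·π_1 + 0.15·π_2 + 0.3·π_3 + 0.15·π_4
π_2 = 0.35·π_1 + 0.35·π_2 + 0.25·π_3 + 0.3·π_4
π_3 = 0.15·π_1 + 0.25·π_2 + 0.2·π_3 + 0.1·π_4
Solving with the normalization constraint gives π = (0.1854, 0.3164, 0.1741, 0.3241).
So the stationary probability of Tier 3 is 0.3164.

0.3164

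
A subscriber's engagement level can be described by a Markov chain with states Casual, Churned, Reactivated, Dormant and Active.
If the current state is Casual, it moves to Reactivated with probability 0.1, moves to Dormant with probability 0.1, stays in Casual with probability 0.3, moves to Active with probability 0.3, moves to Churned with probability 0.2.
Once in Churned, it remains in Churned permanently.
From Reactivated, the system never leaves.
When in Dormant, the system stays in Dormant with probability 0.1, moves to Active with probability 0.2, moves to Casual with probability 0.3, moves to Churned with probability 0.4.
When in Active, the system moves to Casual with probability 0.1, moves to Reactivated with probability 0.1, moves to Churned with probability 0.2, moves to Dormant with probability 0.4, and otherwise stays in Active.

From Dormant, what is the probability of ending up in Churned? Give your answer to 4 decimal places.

Let h(s) be the probability of absorption at Churned starting from transient state s. Then h(Churned) = 1 and h(Reactivated) = 0. By first-step analysis:
h(Casual) = 0.3·h(Casual) + 0.2·1 + 0.1·0 + 0.1·h(Dormant) + 0.3·h(Active)
h(Dormant) = 0.3·h(Casual) + 0.4·1 + 0.1·h(Dormant) + 0.2·h(Active)
h(Active) = 0.1·h(Casual) + 0.2·1 + 0.1·0 + 0.4·h(Dormant) + 0.2·h(Active)
Solving: h(Casual) = 0.7409, h(Dormant) = 0.8635, h(Active) = 0.7744.
Starting from Dormant, the probability is 0.8635.

0.8635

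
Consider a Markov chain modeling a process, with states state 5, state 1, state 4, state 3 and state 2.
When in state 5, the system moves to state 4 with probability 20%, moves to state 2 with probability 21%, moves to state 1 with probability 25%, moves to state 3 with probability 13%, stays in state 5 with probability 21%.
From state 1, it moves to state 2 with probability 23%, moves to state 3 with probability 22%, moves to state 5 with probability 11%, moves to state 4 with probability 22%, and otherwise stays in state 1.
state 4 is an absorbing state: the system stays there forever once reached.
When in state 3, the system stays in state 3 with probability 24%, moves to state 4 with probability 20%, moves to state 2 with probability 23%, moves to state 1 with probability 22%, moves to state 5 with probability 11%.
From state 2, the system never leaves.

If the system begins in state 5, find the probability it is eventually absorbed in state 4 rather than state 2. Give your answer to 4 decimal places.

Let h(s) be the probability of absorption at state 4 starting from transient state s. Then h(state 4) = 1 and h(state 2) = 0. By first-step analysis:
h(state 5) = 0.21·h(state 5) + 0.25·h(state 1) + 0.2·1 + 0.13·h(state 3) + 0.21·0
h(state 1) = 0.11·h(state 5) + 0.22·h(state 1) + 0.22·1 + 0.22·h(state 3) + 0.23·0
h(state 3) = 0.11·h(state 5) + 0.22·h(state 1) + 0.2·1 + 0.24·h(state 3) + 0.23·0
Solving: h(state 5) = 0.4842, h(state 1) = 0.4838, h(state 3) = 0.4733.
Starting from state 5, the probability is 0.4842.

0.4842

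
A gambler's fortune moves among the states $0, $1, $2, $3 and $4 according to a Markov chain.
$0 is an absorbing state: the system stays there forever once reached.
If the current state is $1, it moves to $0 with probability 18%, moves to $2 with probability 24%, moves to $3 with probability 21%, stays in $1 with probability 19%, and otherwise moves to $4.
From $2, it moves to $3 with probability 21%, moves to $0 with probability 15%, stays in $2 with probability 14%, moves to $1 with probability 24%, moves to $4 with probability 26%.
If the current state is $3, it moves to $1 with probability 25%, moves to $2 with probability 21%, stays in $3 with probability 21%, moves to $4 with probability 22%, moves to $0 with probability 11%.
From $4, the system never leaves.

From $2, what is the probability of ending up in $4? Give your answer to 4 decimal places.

0.6109

Let h(s) be the probability of absorption at $4 starting from transient state s. Then h($4) = 1 and h($0) = 0. By first-step analysis:
h($1) = 0.18·0 + 0.19·h($1) + 0.24·h($2) + 0.21·h($3) + 0.18·1
h($2) = 0.15·0 + 0.24·h($1) + 0.14·h($2) + 0.21·h($3) + 0.26·1
h($3) = 0.11·0 + 0.25·h($1) + 0.21·h($2) + 0.21·h($3) + 0.22·1
Solving: h($1) = 0.5638, h($2) = 0.6109, h($3) = 0.6193.
Starting from $2, the probability is 0.6109.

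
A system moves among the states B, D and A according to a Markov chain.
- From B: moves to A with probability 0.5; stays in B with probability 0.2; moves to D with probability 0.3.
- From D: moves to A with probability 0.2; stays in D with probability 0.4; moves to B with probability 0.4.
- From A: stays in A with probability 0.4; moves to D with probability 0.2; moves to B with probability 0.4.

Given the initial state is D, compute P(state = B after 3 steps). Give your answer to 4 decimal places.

Propagate the distribution vector 3 steps from D.
After 0 steps: (0.0000, 1.0000, 0.0000)
After 1 step: (0.4000, 0.4000, 0.2000)
After 2 steps: (0.3200, 0.3200, 0.3600)
After 3 steps: (0.3360, 0.2960, 0.3680)
P(in B after 3 steps) = 0.3360

0.3360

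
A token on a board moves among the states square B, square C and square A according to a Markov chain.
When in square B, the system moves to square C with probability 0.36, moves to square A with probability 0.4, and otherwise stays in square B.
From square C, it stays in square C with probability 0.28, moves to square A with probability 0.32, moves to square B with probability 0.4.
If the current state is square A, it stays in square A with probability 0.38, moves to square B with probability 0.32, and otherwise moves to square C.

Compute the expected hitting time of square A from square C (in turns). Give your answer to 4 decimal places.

2.8770

Let t(s) be the expected number of turns to first reach square A from state s, with t(square A) = 0. Conditioning on the first turn:
t(square B) = 1 + 0.24·t(square B) + 0.36·t(square C)
t(square C) = 1 + 0.4·t(square B) + 0.28·t(square C)
Solving: t(square B) = 2.6786, t(square C) = 2.8770.
Expected turns from square C to square A: 2.8770.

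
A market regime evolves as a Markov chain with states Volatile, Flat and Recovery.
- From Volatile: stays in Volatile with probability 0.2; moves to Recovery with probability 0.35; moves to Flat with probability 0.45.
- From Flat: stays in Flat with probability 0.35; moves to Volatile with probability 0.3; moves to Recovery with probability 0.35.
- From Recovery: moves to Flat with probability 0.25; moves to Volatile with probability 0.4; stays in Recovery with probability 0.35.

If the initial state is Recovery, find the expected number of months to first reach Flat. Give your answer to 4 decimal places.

Let t(s) be the expected number of months to first reach Flat from state s, with t(Flat) = 0. Conditioning on the first month:
t(Volatile) = 1 + 0.2·t(Volatile) + 0.35·t(Recovery)
t(Recovery) = 1 + 0.4·t(Volatile) + 0.35·t(Recovery)
Solving: t(Volatile) = 2.6316, t(Recovery) = 3.1579.
Expected months from Recovery to Flat: 3.1579.

3.1579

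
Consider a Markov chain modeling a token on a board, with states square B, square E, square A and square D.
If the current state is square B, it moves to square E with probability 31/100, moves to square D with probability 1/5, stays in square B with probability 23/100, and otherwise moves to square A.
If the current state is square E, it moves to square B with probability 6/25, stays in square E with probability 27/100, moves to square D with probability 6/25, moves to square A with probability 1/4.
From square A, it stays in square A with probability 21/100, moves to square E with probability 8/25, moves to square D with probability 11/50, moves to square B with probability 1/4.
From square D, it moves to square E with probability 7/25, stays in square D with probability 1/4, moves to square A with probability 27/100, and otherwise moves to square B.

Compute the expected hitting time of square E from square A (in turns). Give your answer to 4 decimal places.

3.2386

Let t(s) be the expected number of turns to first reach square E from state s, with t(square E) = 0. Conditioning on the first turn:
t(square B) = 1 + 0.23·t(square B) + 0.26·t(square A) + 0.2·t(square D)
t(square A) = 1 + 0.25·t(square B) + 0.21·t(square A) + 0.22·t(square D)
t(square D) = 1 + 0.2·t(square B) + 0.27·t(square A) + 0.25·t(square D)
Solving: t(square B) = 3.2677, t(square A) = 3.2386, t(square D) = 3.3706.
Expected turns from square A to square E: 3.2386.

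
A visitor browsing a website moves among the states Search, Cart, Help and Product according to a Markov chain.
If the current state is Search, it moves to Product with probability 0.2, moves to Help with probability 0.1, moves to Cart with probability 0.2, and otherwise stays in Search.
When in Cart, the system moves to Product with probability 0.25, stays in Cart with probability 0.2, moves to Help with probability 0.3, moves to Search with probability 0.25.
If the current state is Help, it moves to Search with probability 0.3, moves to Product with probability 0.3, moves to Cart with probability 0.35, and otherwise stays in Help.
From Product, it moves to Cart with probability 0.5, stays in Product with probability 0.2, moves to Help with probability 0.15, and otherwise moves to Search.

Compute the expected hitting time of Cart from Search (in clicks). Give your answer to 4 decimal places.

3.5849

Let t(s) be the expected number of clicks to first reach Cart from state s, with t(Cart) = 0. Conditioning on the first click:
t(Search) = 1 + 0.5·t(Search) + 0.1·t(Help) + 0.2·t(Product)
t(Help) = 1 + 0.3·t(Search) + 0.05·t(Help) + 0.3·t(Product)
t(Product) = 1 + 0.15·t(Search) + 0.15·t(Help) + 0.2·t(Product)
Solving: t(Search) = 3.5849, t(Help) = 2.9674, t(Product) = 2.4786.
Expected clicks from Search to Cart: 3.5849.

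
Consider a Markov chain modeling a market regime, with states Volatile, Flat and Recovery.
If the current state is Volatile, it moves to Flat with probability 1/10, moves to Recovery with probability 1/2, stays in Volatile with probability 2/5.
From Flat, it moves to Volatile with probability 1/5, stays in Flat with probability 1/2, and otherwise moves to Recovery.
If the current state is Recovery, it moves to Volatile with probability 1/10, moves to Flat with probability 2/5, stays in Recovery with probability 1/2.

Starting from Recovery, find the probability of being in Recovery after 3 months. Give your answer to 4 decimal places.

0.4180

Propagate the distribution vector 3 months from Recovery.
After 0 months: (0.0000, 0.0000, 1.0000)
After 1 month: (0.1000, 0.4000, 0.5000)
After 2 months: (0.1700, 0.4100, 0.4200)
After 3 months: (0.1920, 0.3900, 0.4180)
P(in Recovery after 3 months) = 0.4180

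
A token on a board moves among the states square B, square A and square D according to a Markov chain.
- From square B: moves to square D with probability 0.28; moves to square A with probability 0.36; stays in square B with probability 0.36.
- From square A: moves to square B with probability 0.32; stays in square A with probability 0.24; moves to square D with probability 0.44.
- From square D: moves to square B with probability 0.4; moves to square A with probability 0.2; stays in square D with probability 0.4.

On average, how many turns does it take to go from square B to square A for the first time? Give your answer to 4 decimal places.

3.2353

Let t(s) be the expected number of turns to first reach square A from state s, with t(square A) = 0. Conditioning on the first turn:
t(square B) = 1 + 0.36·t(square B) + 0.28·t(square D)
t(square D) = 1 + 0.4·t(square B) + 0.4·t(square D)
Solving: t(square B) = 3.2353, t(square D) = 3.8235.
Expected turns from square B to square A: 3.2353.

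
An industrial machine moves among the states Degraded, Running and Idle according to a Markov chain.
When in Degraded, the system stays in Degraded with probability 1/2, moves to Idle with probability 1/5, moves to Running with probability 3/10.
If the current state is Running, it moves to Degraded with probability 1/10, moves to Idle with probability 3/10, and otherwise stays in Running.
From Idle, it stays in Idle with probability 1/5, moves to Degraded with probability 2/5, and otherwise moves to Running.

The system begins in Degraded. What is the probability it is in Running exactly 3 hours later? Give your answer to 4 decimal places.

0.4460

Propagate the distribution vector 3 hours from Degraded.
After 0 hours: (1.0000, 0.0000, 0.0000)
After 1 hour: (0.5000, 0.3000, 0.2000)
After 2 hours: (0.3600, 0.4100, 0.2300)
After 3 hours: (0.3130, 0.4460, 0.2410)
P(in Running after 3 hours) = 0.4460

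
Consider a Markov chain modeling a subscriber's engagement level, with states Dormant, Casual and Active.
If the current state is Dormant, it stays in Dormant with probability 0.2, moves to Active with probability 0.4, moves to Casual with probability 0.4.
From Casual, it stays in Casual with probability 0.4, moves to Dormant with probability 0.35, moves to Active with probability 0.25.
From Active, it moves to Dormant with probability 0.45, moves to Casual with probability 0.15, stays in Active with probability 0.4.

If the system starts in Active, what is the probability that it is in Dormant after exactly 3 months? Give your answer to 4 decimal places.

Propagate the distribution vector 3 months from Active.
After 0 months: (0.0000, 0.0000, 1.0000)
After 1 month: (0.4500, 0.1500, 0.4000)
After 2 months: (0.3225, 0.3000, 0.3775)
After 3 months: (0.3394, 0.3056, 0.3550)
P(in Dormant after 3 months) = 0.3394

0.3394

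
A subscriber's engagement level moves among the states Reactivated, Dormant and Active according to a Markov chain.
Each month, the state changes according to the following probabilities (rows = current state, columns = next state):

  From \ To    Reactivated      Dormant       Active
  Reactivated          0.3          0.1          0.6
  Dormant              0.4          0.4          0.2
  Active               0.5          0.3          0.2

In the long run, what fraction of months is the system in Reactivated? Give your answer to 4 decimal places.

Let the stationary distribution be π with π = πP and π_1 + π_2 + π_3 = 1.
π_1 = 0.3·π_1 + 0.4·π_2 + 0.5·π_3
π_2 = 0.1·π_1 + 0.4·π_2 + 0.3·π_3
Solving with the normalization constraint gives π = (0.3962, 0.2453, 0.3585).
So the stationary probability of Reactivated is 0.3962.

0.3962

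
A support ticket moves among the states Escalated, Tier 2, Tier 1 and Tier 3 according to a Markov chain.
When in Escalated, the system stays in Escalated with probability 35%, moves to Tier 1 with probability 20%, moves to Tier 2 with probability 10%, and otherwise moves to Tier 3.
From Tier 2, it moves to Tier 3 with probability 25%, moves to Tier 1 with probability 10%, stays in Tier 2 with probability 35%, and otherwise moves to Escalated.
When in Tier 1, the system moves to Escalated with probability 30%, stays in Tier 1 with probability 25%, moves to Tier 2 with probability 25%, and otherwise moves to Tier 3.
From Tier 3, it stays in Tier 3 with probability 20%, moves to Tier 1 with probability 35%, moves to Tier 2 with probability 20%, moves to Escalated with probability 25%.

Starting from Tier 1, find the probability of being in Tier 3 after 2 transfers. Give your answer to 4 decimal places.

Propagate the distribution vector 2 transfers from Tier 1.
After 0 transfers: (0.0000, 0.0000, 1.0000, 0.0000)
After 1 transfer: (0.3000, 0.2500, 0.2500, 0.2000)
After 2 transfers: (0.3050, 0.2200, 0.2175, 0.2575)
P(in Tier 3 after 2 transfers) = 0.2575

0.2575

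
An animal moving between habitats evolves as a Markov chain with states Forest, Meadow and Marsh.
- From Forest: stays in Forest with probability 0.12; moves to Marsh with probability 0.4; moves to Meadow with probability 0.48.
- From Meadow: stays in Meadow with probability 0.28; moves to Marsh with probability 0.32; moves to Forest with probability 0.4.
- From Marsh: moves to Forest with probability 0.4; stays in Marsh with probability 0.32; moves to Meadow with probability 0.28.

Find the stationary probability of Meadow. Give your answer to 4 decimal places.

Let the stationary distribution be π with π = πP and π_1 + π_2 + π_3 = 1.
π_1 = 0.12·π_1 + 0.4·π_2 + 0.4·π_3
π_2 = 0.48·π_1 + 0.28·π_2 + 0.28·π_3
Solving with the normalization constraint gives π = (0.3125, 0.3425, 0.3450).
So the stationary probability of Meadow is 0.3425.

0.3425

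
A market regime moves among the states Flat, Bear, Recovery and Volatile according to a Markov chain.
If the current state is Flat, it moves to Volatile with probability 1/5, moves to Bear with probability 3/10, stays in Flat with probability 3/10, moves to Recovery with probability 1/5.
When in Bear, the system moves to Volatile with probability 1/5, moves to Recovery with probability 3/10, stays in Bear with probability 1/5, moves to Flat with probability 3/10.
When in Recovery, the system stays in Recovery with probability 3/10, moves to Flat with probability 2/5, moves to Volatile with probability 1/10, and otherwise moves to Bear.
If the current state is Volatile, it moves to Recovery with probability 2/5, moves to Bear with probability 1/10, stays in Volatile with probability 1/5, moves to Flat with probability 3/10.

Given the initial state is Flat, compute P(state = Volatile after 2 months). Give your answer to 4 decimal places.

0.1800

Propagate the distribution vector 2 months from Flat.
After 0 months: (1.0000, 0.0000, 0.0000, 0.0000)
After 1 month: (0.3000, 0.3000, 0.2000, 0.2000)
After 2 months: (0.3200, 0.2100, 0.2900, 0.1800)
P(in Volatile after 2 months) = 0.1800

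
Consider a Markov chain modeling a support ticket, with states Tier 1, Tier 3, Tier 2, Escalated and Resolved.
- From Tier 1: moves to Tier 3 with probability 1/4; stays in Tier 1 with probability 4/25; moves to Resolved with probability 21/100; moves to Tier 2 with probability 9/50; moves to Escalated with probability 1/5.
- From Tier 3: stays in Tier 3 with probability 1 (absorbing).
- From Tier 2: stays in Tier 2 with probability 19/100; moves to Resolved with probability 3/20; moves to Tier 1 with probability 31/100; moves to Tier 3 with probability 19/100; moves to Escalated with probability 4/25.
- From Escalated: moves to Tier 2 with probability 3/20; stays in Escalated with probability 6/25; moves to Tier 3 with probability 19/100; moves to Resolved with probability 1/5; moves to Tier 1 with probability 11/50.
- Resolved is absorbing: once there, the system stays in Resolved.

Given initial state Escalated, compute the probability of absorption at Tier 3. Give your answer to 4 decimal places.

Let h(s) be the probability of absorption at Tier 3 starting from transient state s. Then h(Tier 3) = 1 and h(Resolved) = 0. By first-step analysis:
h(Tier 1) = 0.16·h(Tier 1) + 0.25·1 + 0.18·h(Tier 2) + 0.2·h(Escalated) + 0.21·0
h(Tier 2) = 0.31·h(Tier 1) + 0.19·1 + 0.19·h(Tier 2) + 0.16·h(Escalated) + 0.15·0
h(Escalated) = 0.22·h(Tier 1) + 0.19·1 + 0.15·h(Tier 2) + 0.24·h(Escalated) + 0.2·0
Solving: h(Tier 1) = 0.5352, h(Tier 2) = 0.5405, h(Escalated) = 0.5116.
Starting from Escalated, the probability is 0.5116.

0.5116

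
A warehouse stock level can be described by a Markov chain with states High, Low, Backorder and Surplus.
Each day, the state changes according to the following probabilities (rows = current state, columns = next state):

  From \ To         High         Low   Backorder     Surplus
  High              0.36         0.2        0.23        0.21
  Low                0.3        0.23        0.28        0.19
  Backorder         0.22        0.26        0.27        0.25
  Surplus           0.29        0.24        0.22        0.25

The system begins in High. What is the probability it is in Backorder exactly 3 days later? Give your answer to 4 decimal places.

0.2491

Propagate the distribution vector 3 days from High.
After 0 days: (1.0000, 0.0000, 0.0000, 0.0000)
After 1 day: (0.3600, 0.2000, 0.2300, 0.2100)
After 2 days: (0.3011, 0.2282, 0.2471, 0.2236)
After 3 days: (0.2961, 0.2306, 0.2491, 0.2243)
P(in Backorder after 3 days) = 0.2491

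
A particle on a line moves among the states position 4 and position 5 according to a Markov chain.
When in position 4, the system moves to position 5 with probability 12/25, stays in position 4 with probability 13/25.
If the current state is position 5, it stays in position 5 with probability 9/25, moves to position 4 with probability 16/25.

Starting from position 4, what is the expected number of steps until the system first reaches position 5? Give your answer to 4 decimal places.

Let t(s) be the expected number of steps to first reach position 5 from state s, with t(position 5) = 0. Conditioning on the first step:
t(position 4) = 1 + 0.52·t(position 4)
Solving: t(position 4) = 2.0833.
Expected steps from position 4 to position 5: 2.0833.

2.0833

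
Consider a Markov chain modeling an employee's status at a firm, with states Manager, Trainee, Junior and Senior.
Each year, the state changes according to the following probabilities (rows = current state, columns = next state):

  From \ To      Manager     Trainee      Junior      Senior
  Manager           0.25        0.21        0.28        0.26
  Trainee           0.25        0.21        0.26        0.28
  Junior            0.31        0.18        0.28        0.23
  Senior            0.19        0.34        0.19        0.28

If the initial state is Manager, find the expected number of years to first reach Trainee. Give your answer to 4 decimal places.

4.2416

Let t(s) be the expected number of years to first reach Trainee from state s, with t(Trainee) = 0. Conditioning on the first year:
t(Manager) = 1 + 0.25·t(Manager) + 0.28·t(Junior) + 0.26·t(Senior)
t(Junior) = 1 + 0.31·t(Manager) + 0.28·t(Junior) + 0.23·t(Senior)
t(Senior) = 1 + 0.19·t(Manager) + 0.19·t(Junior) + 0.28·t(Senior)
Solving: t(Manager) = 4.2416, t(Junior) = 4.3861, t(Senior) = 3.6656.
Expected years from Manager to Trainee: 4.2416.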